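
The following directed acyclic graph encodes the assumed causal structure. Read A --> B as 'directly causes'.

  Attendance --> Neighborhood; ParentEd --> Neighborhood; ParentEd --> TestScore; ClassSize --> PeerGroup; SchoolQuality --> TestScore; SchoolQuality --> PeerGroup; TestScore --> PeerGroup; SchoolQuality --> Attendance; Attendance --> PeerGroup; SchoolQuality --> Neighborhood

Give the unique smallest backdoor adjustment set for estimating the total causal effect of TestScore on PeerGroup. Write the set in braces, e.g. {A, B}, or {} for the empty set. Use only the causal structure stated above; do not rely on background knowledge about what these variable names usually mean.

Variables eligible for adjustment (non-descendants of TestScore, excluding TestScore and PeerGroup): {Attendance, ClassSize, Neighborhood, ParentEd, SchoolQuality}.
Backdoor paths from TestScore to PeerGroup:
  P1: TestScore <- ParentEd -> Neighborhood <- SchoolQuality -> Attendance -> PeerGroup
  P2: TestScore <- ParentEd -> Neighborhood <- SchoolQuality -> PeerGroup
  P3: TestScore <- ParentEd -> Neighborhood <- Attendance <- SchoolQuality -> PeerGroup
  P4: TestScore <- ParentEd -> Neighborhood <- Attendance -> PeerGroup
  P5: TestScore <- SchoolQuality -> Attendance -> PeerGroup
  P6: TestScore <- SchoolQuality -> PeerGroup
  P7: TestScore <- SchoolQuality -> Neighborhood <- Attendance -> PeerGroup
The empty set is not sufficient: P5 (TestScore <- SchoolQuality -> Attendance -> PeerGroup) has no collider blocking it and no conditioned non-collider, so it is open.
Try {SchoolQuality}:
  P1: blocked at collider Neighborhood (neither it nor any descendant is in the conditioning set).
  P2: blocked at collider Neighborhood (neither it nor any descendant is in the conditioning set).
  P3: blocked at collider Neighborhood (neither it nor any descendant is in the conditioning set).
  P4: blocked at collider Neighborhood (neither it nor any descendant is in the conditioning set).
  P5: blocked at fork node SchoolQuality ∈ conditioning set.
  P6: blocked at fork node SchoolQuality ∈ conditioning set.
  P7: blocked at fork node SchoolQuality ∈ conditioning set.
{SchoolQuality} contains no descendant of TestScore and blocks every backdoor path.
No other singleton works — e.g. {ParentEd} leaves P5 open — so {SchoolQuality} is the unique smallest valid adjustment set.

{SchoolQuality}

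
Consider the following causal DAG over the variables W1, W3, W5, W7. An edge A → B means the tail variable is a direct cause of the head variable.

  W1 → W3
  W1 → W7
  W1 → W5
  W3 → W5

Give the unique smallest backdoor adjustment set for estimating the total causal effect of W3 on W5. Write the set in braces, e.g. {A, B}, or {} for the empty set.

{W1}

Variables eligible for adjustment (non-descendants of W3, excluding W3 and W5): {W1, W7}.
Backdoor paths from W3 to W5:
  P1: W3 <- W1 -> W5
The empty set is not sufficient: P1 (W3 <- W1 -> W5) has no collider blocking it and no conditioned non-collider, so it is open.
Try {W1}:
  P1: blocked at fork node W1 ∈ conditioning set.
{W1} contains no descendant of W3 and blocks every backdoor path.
No other singleton works — e.g. {W7} leaves P1 open — so {W1} is the unique smallest valid adjustment set.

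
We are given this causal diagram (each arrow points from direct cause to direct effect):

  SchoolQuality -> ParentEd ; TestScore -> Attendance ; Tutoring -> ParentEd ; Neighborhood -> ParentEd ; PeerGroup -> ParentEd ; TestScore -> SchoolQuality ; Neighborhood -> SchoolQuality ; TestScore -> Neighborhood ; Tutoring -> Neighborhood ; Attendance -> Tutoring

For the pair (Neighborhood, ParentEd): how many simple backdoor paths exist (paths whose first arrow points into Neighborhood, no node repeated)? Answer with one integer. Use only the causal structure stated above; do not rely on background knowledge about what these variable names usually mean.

A backdoor path from Neighborhood to ParentEd is any simple undirected path whose first edge points into Neighborhood (i.e. leaves Neighborhood via a parent).
Parents of Neighborhood: {TestScore, Tutoring}.
Enumerating:
  P1: Neighborhood <- TestScore -> Attendance -> Tutoring -> ParentEd
  P2: Neighborhood <- TestScore -> SchoolQuality -> ParentEd
  P3: Neighborhood <- Tutoring <- Attendance <- TestScore -> SchoolQuality -> ParentEd
  P4: Neighborhood <- Tutoring -> ParentEd
That exhausts the simple backdoor paths. Count: 4.

4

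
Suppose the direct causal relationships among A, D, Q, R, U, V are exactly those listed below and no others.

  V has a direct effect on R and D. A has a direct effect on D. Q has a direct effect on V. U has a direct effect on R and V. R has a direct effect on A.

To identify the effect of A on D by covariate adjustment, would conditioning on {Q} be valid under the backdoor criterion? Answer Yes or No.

No

Backdoor paths from A to D (paths whose first edge points into A):
  P1: A <- R <- U -> V -> D
  P2: A <- R <- V -> D
Condition 1 (no descendant of A in the set): holds — descendants of A are {D}; none are in {Q}.
Condition 2 (every backdoor path blocked by {Q}):
  P1: open — no interior node is in the conditioning set.
  P2: open — no interior node is in the conditioning set.
{Q} does not satisfy the backdoor criterion.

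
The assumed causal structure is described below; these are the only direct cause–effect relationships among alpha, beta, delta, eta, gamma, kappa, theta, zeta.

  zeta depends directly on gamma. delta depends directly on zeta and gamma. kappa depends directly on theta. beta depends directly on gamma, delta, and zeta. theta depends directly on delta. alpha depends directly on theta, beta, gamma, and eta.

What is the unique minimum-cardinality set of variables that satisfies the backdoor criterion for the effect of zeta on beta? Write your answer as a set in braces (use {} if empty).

Variables eligible for adjustment (non-descendants of zeta, excluding zeta and beta): {eta, gamma}.
Backdoor paths from zeta to beta:
  P1: zeta <- gamma -> delta -> theta -> alpha <- beta
  P2: zeta <- gamma -> delta -> beta
  P3: zeta <- gamma -> beta
  P4: zeta <- gamma -> alpha <- theta <- delta -> beta
  P5: zeta <- gamma -> alpha <- beta
The empty set is not sufficient: P2 (zeta <- gamma -> delta -> beta) has no collider blocking it and no conditioned non-collider, so it is open.
Try {gamma}:
  P1: blocked at fork node gamma ∈ conditioning set.
  P2: blocked at fork node gamma ∈ conditioning set.
  P3: blocked at fork node gamma ∈ conditioning set.
  P4: blocked at fork node gamma ∈ conditioning set.
  P5: blocked at fork node gamma ∈ conditioning set.
{gamma} contains no descendant of zeta and blocks every backdoor path.
No other singleton works — e.g. {eta} leaves P2 open — so {gamma} is the unique smallest valid adjustment set.

{gamma}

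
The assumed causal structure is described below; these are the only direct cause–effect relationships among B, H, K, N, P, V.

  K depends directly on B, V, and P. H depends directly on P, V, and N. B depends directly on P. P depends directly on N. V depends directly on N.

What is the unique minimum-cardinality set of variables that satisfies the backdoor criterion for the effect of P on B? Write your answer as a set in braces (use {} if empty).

{}

Variables eligible for adjustment (non-descendants of P, excluding P and B): {N, V}.
Backdoor paths from P to B:
  P1: P <- N -> V -> K <- B
  P2: P <- N -> H <- V -> K <- B
Each backdoor path contains an unconditioned collider, so every path is already blocked with the empty conditioning set:
  P1: blocked at collider K (neither it nor any descendant is in the conditioning set).
  P2: blocked at collider H (neither it nor any descendant is in the conditioning set).
The empty set is therefore the unique smallest valid set.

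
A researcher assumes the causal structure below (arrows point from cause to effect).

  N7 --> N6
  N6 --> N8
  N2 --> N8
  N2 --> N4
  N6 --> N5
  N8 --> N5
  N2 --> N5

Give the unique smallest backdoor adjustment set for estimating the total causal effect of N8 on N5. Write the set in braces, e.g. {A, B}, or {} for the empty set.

Variables eligible for adjustment (non-descendants of N8, excluding N8 and N5): {N2, N4, N6, N7}.
Backdoor paths from N8 to N5:
  P1: N8 <- N6 -> N5
  P2: N8 <- N2 -> N5
The empty set is not sufficient: P1 (N8 <- N6 -> N5) has no collider blocking it and no conditioned non-collider, so it is open.
Try {N2, N6}:
  P1: blocked at fork node N6 ∈ conditioning set.
  P2: blocked at fork node N2 ∈ conditioning set.
{N2, N6} contains no descendant of N8 and blocks every backdoor path.
Every element of {N2, N6} is needed (dropping N2 leaves P2 open; dropping N6 leaves P1 open), so no proper subset is valid.
Among all size-2 subsets of the eligible variables, only {N2, N6} blocks every backdoor path, so it is the unique smallest valid adjustment set.

{N2, N6}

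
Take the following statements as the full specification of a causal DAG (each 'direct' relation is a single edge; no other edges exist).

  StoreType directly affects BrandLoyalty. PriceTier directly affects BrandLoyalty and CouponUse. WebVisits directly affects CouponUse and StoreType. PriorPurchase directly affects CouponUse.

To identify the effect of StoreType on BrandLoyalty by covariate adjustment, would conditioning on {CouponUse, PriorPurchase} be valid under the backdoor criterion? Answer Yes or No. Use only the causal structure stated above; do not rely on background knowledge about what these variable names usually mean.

No

Backdoor paths from StoreType to BrandLoyalty (paths whose first edge points into StoreType):
  P1: StoreType <- WebVisits -> CouponUse <- PriceTier -> BrandLoyalty
Condition 1 (no descendant of StoreType in the set): holds — descendants of StoreType are {BrandLoyalty}; none are in {CouponUse, PriorPurchase}.
Condition 2 (every backdoor path blocked by {CouponUse, PriorPurchase}):
  P1: open — collider(s) CouponUse are conditioned on (or have a conditioned descendant) and no non-collider on the path is in the set.
{CouponUse, PriorPurchase} does not satisfy the backdoor criterion.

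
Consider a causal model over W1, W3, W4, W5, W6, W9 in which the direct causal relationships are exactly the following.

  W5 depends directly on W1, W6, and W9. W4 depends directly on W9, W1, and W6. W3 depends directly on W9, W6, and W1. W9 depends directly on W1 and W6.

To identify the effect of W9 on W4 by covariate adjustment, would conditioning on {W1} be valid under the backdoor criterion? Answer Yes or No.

No

Backdoor paths from W9 to W4 (paths whose first edge points into W9):
  P1: W9 <- W1 -> W5 <- W6 -> W4
  P2: W9 <- W1 -> W4
  P3: W9 <- W1 -> W3 <- W6 -> W4
  P4: W9 <- W6 -> W5 <- W1 -> W4
  P5: W9 <- W6 -> W4
  P6: W9 <- W6 -> W3 <- W1 -> W4
Condition 1 (no descendant of W9 in the set): holds — descendants of W9 are {W3, W4, W5}; none are in {W1}.
Condition 2 (every backdoor path blocked by {W1}):
  P1: blocked at fork node W1 ∈ conditioning set.
  P2: blocked at fork node W1 ∈ conditioning set.
  P3: blocked at fork node W1 ∈ conditioning set.
  P4: blocked at collider W5 (neither it nor any descendant is in the conditioning set).
  P5: open — no interior node is in the conditioning set.
  P6: blocked at collider W3 (neither it nor any descendant is in the conditioning set).
{W1} does not satisfy the backdoor criterion.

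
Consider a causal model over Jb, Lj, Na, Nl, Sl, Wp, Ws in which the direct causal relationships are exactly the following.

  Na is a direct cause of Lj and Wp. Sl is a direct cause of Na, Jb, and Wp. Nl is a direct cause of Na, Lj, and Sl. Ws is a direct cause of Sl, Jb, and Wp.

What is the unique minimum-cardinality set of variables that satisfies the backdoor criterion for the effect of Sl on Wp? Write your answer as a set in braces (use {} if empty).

{Nl, Ws}

Variables eligible for adjustment (non-descendants of Sl, excluding Sl and Wp): {Nl, Ws}.
Backdoor paths from Sl to Wp:
  P1: Sl <- Nl -> Na -> Wp
  P2: Sl <- Nl -> Lj <- Na -> Wp
  P3: Sl <- Ws -> Wp
The empty set is not sufficient: P1 (Sl <- Nl -> Na -> Wp) has no collider blocking it and no conditioned non-collider, so it is open.
Try {Nl, Ws}:
  P1: blocked at fork node Nl ∈ conditioning set.
  P2: blocked at fork node Nl ∈ conditioning set.
  P3: blocked at fork node Ws ∈ conditioning set.
{Nl, Ws} contains no descendant of Sl and blocks every backdoor path.
Every element of {Nl, Ws} is needed (dropping Nl leaves P1 open; dropping Ws leaves P3 open), so no proper subset is valid.
Among all size-2 subsets of the eligible variables, only {Nl, Ws} blocks every backdoor path, so it is the unique smallest valid adjustment set.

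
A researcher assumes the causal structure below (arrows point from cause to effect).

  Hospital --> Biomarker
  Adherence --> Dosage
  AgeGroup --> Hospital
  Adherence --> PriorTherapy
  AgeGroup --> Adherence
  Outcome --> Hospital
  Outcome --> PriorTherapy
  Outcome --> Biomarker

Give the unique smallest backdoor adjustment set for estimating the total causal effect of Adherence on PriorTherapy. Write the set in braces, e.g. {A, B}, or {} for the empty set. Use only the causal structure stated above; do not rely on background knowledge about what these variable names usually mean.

Variables eligible for adjustment (non-descendants of Adherence, excluding Adherence and PriorTherapy): {AgeGroup, Biomarker, Hospital, Outcome}.
Backdoor paths from Adherence to PriorTherapy:
  P1: Adherence <- AgeGroup -> Hospital <- Outcome -> PriorTherapy
  P2: Adherence <- AgeGroup -> Hospital -> Biomarker <- Outcome -> PriorTherapy
Each backdoor path contains an unconditioned collider, so every path is already blocked with the empty conditioning set:
  P1: blocked at collider Hospital (neither it nor any descendant is in the conditioning set).
  P2: blocked at collider Biomarker (neither it nor any descendant is in the conditioning set).
The empty set is therefore the unique smallest valid set.

{}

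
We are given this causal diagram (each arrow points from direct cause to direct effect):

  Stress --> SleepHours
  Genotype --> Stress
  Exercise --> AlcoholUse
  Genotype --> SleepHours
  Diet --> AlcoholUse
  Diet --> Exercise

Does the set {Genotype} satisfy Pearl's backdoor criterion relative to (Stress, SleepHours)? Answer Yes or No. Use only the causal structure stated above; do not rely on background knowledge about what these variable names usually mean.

Yes

Backdoor paths from Stress to SleepHours (paths whose first edge points into Stress):
  P1: Stress <- Genotype -> SleepHours
Condition 1 (no descendant of Stress in the set): holds — descendants of Stress are {SleepHours}; none are in {Genotype}.
Condition 2 (every backdoor path blocked by {Genotype}):
  P1: blocked at fork node Genotype ∈ conditioning set.
{Genotype} satisfies the backdoor criterion.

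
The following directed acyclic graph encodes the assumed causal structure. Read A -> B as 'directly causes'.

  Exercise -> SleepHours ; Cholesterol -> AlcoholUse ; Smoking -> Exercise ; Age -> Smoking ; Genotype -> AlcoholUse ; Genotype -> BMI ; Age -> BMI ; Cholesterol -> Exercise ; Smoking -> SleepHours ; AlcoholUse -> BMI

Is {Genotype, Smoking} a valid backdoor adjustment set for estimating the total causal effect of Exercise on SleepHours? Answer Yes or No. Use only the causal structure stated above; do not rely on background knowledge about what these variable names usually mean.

Yes

Backdoor paths from Exercise to SleepHours (paths whose first edge points into Exercise):
  P1: Exercise <- Cholesterol -> AlcoholUse <- Genotype -> BMI <- Age -> Smoking -> SleepHours
  P2: Exercise <- Cholesterol -> AlcoholUse -> BMI <- Age -> Smoking -> SleepHours
  P3: Exercise <- Smoking -> SleepHours
Condition 1 (no descendant of Exercise in the set): holds — descendants of Exercise are {SleepHours}; none are in {Genotype, Smoking}.
Condition 2 (every backdoor path blocked by {Genotype, Smoking}):
  P1: blocked at collider AlcoholUse (neither it nor any descendant is in the conditioning set).
  P2: blocked at collider BMI (neither it nor any descendant is in the conditioning set).
  P3: blocked at fork node Smoking ∈ conditioning set.
{Genotype, Smoking} satisfies the backdoor criterion.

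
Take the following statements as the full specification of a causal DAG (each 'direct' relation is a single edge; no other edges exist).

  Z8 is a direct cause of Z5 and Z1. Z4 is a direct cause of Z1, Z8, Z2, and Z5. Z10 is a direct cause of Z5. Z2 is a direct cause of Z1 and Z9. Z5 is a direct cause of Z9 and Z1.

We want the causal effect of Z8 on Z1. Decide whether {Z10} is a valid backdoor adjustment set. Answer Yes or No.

No

Backdoor paths from Z8 to Z1 (paths whose first edge points into Z8):
  P1: Z8 <- Z4 -> Z2 -> Z1
  P2: Z8 <- Z4 -> Z2 -> Z9 <- Z5 -> Z1
  P3: Z8 <- Z4 -> Z5 -> Z1
  P4: Z8 <- Z4 -> Z5 -> Z9 <- Z2 -> Z1
  P5: Z8 <- Z4 -> Z1
Condition 1 (no descendant of Z8 in the set): holds — descendants of Z8 are {Z1, Z5, Z9}; none are in {Z10}.
Condition 2 (every backdoor path blocked by {Z10}):
  P1: open — no interior node is in the conditioning set.
  P2: blocked at collider Z9 (neither it nor any descendant is in the conditioning set).
  P3: open — no interior node is in the conditioning set.
  P4: blocked at collider Z9 (neither it nor any descendant is in the conditioning set).
  P5: open — no interior node is in the conditioning set.
{Z10} does not satisfy the backdoor criterion.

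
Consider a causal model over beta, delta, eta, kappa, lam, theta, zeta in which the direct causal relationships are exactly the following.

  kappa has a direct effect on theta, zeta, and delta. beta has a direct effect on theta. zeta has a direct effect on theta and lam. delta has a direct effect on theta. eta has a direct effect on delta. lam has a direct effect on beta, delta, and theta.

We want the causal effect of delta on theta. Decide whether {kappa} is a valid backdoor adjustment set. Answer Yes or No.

No

Backdoor paths from delta to theta (paths whose first edge points into delta):
  P1: delta <- kappa -> zeta -> lam -> beta -> theta
  P2: delta <- kappa -> zeta -> lam -> theta
  P3: delta <- kappa -> zeta -> theta
  P4: delta <- kappa -> theta
  P5: delta <- lam <- zeta <- kappa -> theta
  P6: delta <- lam <- zeta -> theta
  P7: delta <- lam -> beta -> theta
  P8: delta <- lam -> theta
Condition 1 (no descendant of delta in the set): holds — descendants of delta are {theta}; none are in {kappa}.
Condition 2 (every backdoor path blocked by {kappa}):
  P1: blocked at fork node kappa ∈ conditioning set.
  P2: blocked at fork node kappa ∈ conditioning set.
  P3: blocked at fork node kappa ∈ conditioning set.
  P4: blocked at fork node kappa ∈ conditioning set.
  P5: blocked at fork node kappa ∈ conditioning set.
  P6: open — no interior node is in the conditioning set.
  P7: open — no interior node is in the conditioning set.
  P8: open — no interior node is in the conditioning set.
{kappa} does not satisfy the backdoor criterion.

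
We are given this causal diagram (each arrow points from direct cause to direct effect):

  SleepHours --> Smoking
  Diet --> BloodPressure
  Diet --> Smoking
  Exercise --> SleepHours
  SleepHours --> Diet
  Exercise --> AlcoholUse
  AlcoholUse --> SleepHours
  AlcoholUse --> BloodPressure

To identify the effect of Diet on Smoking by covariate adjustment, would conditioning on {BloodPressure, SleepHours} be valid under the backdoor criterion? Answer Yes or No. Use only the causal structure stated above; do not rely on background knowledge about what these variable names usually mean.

No

Backdoor paths from Diet to Smoking (paths whose first edge points into Diet):
  P1: Diet <- SleepHours -> Smoking
Condition 1 (no descendant of Diet in the set): FAILS — BloodPressure is a descendant of Diet.
Condition 2 (every backdoor path blocked by {BloodPressure, SleepHours}):
  P1: blocked at fork node SleepHours ∈ conditioning set.
{BloodPressure, SleepHours} does not satisfy the backdoor criterion.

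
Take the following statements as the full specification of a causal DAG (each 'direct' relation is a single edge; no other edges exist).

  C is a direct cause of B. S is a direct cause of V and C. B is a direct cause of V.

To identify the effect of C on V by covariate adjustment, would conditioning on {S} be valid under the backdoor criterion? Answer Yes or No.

Backdoor paths from C to V (paths whose first edge points into C):
  P1: C <- S -> V
Condition 1 (no descendant of C in the set): holds — descendants of C are {B, V}; none are in {S}.
Condition 2 (every backdoor path blocked by {S}):
  P1: blocked at fork node S ∈ conditioning set.
{S} satisfies the backdoor criterion.

Yes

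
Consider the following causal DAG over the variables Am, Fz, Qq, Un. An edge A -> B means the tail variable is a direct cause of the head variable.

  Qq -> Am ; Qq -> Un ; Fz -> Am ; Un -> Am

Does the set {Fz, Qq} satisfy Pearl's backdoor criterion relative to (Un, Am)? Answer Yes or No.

Yes

Backdoor paths from Un to Am (paths whose first edge points into Un):
  P1: Un <- Qq -> Am
Condition 1 (no descendant of Un in the set): holds — descendants of Un are {Am}; none are in {Fz, Qq}.
Condition 2 (every backdoor path blocked by {Fz, Qq}):
  P1: blocked at fork node Qq ∈ conditioning set.
{Fz, Qq} satisfies the backdoor criterion.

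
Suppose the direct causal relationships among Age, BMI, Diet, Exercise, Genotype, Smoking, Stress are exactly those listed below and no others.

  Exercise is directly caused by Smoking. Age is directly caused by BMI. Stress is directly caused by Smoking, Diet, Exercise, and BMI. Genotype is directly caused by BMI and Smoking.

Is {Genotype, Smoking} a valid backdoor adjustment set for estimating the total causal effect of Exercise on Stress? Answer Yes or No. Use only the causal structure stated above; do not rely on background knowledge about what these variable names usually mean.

Yes

Backdoor paths from Exercise to Stress (paths whose first edge points into Exercise):
  P1: Exercise <- Smoking -> Genotype <- BMI -> Stress
  P2: Exercise <- Smoking -> Stress
Condition 1 (no descendant of Exercise in the set): holds — descendants of Exercise are {Stress}; none are in {Genotype, Smoking}.
Condition 2 (every backdoor path blocked by {Genotype, Smoking}):
  P1: blocked at fork node Smoking ∈ conditioning set.
  P2: blocked at fork node Smoking ∈ conditioning set.
{Genotype, Smoking} satisfies the backdoor criterion.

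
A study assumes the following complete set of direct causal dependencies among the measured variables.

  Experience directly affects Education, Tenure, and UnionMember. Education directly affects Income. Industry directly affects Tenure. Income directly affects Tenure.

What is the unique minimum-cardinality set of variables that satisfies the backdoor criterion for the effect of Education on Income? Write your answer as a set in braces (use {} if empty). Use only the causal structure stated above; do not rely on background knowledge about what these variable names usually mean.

Variables eligible for adjustment (non-descendants of Education, excluding Education and Income): {Experience, Industry, UnionMember}.
Backdoor paths from Education to Income:
  P1: Education <- Experience -> Tenure <- Income
Each backdoor path contains an unconditioned collider, so every path is already blocked with the empty conditioning set:
  P1: blocked at collider Tenure (neither it nor any descendant is in the conditioning set).
The empty set is therefore the unique smallest valid set.

{}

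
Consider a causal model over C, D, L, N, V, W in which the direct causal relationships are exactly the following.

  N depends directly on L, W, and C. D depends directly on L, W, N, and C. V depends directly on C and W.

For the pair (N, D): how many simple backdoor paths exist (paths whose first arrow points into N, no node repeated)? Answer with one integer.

5

A backdoor path from N to D is any simple undirected path whose first edge points into N (i.e. leaves N via a parent).
Parents of N: {C, L, W}.
Enumerating:
  P1: N <- L -> D
  P2: N <- C -> D
  P3: N <- C -> V <- W -> D
  P4: N <- W -> D
  P5: N <- W -> V <- C -> D
That exhausts the simple backdoor paths. Count: 5.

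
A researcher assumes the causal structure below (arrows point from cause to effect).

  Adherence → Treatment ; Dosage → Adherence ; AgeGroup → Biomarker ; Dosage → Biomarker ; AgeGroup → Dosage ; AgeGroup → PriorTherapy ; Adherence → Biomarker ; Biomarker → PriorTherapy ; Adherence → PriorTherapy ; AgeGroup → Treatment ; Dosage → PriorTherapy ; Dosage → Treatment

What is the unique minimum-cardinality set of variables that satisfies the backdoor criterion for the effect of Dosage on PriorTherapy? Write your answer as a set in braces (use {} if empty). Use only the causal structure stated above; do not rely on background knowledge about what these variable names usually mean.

{AgeGroup}

Variables eligible for adjustment (non-descendants of Dosage, excluding Dosage and PriorTherapy): {AgeGroup}.
Backdoor paths from Dosage to PriorTherapy:
  P1: Dosage <- AgeGroup -> Biomarker <- Adherence -> PriorTherapy
  P2: Dosage <- AgeGroup -> Biomarker -> PriorTherapy
  P3: Dosage <- AgeGroup -> PriorTherapy
  P4: Dosage <- AgeGroup -> Treatment <- Adherence -> Biomarker -> PriorTherapy
  P5: Dosage <- AgeGroup -> Treatment <- Adherence -> PriorTherapy
The empty set is not sufficient: P2 (Dosage <- AgeGroup -> Biomarker -> PriorTherapy) has no collider blocking it and no conditioned non-collider, so it is open.
Try {AgeGroup}:
  P1: blocked at fork node AgeGroup ∈ conditioning set.
  P2: blocked at fork node AgeGroup ∈ conditioning set.
  P3: blocked at fork node AgeGroup ∈ conditioning set.
  P4: blocked at fork node AgeGroup ∈ conditioning set.
  P5: blocked at fork node AgeGroup ∈ conditioning set.
{AgeGroup} contains no descendant of Dosage and blocks every backdoor path.
{AgeGroup} is the unique smallest valid adjustment set.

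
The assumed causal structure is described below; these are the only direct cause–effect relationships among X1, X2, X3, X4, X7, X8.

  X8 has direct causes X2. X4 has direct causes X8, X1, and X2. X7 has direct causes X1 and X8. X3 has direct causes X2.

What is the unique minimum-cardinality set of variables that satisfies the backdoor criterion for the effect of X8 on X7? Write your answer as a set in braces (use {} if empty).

Variables eligible for adjustment (non-descendants of X8, excluding X8 and X7): {X1, X2, X3}.
Backdoor paths from X8 to X7:
  P1: X8 <- X2 -> X4 <- X1 -> X7
Each backdoor path contains an unconditioned collider, so every path is already blocked with the empty conditioning set:
  P1: blocked at collider X4 (neither it nor any descendant is in the conditioning set).
The empty set is therefore the unique smallest valid set.

{}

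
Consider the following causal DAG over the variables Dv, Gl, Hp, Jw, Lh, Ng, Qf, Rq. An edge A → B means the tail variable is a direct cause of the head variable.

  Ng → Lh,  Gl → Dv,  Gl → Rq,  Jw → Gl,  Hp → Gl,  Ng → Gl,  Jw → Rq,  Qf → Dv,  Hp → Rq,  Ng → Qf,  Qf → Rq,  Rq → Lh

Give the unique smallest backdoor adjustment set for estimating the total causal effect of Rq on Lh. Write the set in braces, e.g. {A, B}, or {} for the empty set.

Variables eligible for adjustment (non-descendants of Rq, excluding Rq and Lh): {Dv, Gl, Hp, Jw, Ng, Qf}.
Backdoor paths from Rq to Lh:
  P1: Rq <- Hp -> Gl <- Ng -> Lh
  P2: Rq <- Hp -> Gl -> Dv <- Qf <- Ng -> Lh
  P3: Rq <- Qf <- Ng -> Lh
  P4: Rq <- Qf -> Dv <- Gl <- Ng -> Lh
  P5: Rq <- Jw -> Gl <- Ng -> Lh
  P6: Rq <- Jw -> Gl -> Dv <- Qf <- Ng -> Lh
  P7: Rq <- Gl <- Ng -> Lh
  P8: Rq <- Gl -> Dv <- Qf <- Ng -> Lh
The empty set is not sufficient: P3 (Rq <- Qf <- Ng -> Lh) has no collider blocking it and no conditioned non-collider, so it is open.
Try {Ng}:
  P1: blocked at collider Gl (neither it nor any descendant is in the conditioning set).
  P2: blocked at collider Dv (neither it nor any descendant is in the conditioning set).
  P3: blocked at fork node Ng ∈ conditioning set.
  P4: blocked at collider Dv (neither it nor any descendant is in the conditioning set).
  P5: blocked at collider Gl (neither it nor any descendant is in the conditioning set).
  P6: blocked at collider Dv (neither it nor any descendant is in the conditioning set).
  P7: blocked at fork node Ng ∈ conditioning set.
  P8: blocked at collider Dv (neither it nor any descendant is in the conditioning set).
{Ng} contains no descendant of Rq and blocks every backdoor path.
No other singleton works — e.g. {Hp} leaves P3 open — so {Ng} is the unique smallest valid adjustment set.

{Ng}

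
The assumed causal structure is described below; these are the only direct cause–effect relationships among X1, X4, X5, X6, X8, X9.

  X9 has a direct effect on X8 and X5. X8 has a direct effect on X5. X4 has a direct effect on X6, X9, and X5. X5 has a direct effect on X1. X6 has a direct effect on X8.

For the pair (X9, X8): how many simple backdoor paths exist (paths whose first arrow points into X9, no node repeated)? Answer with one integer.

2

A backdoor path from X9 to X8 is any simple undirected path whose first edge points into X9 (i.e. leaves X9 via a parent).
Parents of X9: {X4}.
Enumerating:
  P1: X9 <- X4 -> X6 -> X8
  P2: X9 <- X4 -> X5 <- X8
That exhausts the simple backdoor paths. Count: 2.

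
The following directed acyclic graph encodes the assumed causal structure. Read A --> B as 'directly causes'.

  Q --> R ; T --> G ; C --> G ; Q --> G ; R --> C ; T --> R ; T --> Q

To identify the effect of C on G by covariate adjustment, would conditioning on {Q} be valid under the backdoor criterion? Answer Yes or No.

Backdoor paths from C to G (paths whose first edge points into C):
  P1: C <- R <- T -> Q -> G
  P2: C <- R <- T -> G
  P3: C <- R <- Q <- T -> G
  P4: C <- R <- Q -> G
Condition 1 (no descendant of C in the set): holds — descendants of C are {G}; none are in {Q}.
Condition 2 (every backdoor path blocked by {Q}):
  P1: blocked at chain node Q ∈ conditioning set.
  P2: open — no interior node is in the conditioning set.
  P3: blocked at chain node Q ∈ conditioning set.
  P4: blocked at fork node Q ∈ conditioning set.
{Q} does not satisfy the backdoor criterion.

No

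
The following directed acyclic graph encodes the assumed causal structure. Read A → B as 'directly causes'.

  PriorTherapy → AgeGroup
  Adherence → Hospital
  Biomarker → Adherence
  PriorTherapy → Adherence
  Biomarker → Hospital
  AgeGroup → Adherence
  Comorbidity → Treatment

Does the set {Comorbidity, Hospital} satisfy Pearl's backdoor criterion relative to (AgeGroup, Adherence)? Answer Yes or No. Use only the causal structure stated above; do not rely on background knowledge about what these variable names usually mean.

Backdoor paths from AgeGroup to Adherence (paths whose first edge points into AgeGroup):
  P1: AgeGroup <- PriorTherapy -> Adherence
Condition 1 (no descendant of AgeGroup in the set): FAILS — Hospital is a descendant of AgeGroup.
Condition 2 (every backdoor path blocked by {Comorbidity, Hospital}):
  P1: open — no interior node is in the conditioning set.
{Comorbidity, Hospital} does not satisfy the backdoor criterion.

No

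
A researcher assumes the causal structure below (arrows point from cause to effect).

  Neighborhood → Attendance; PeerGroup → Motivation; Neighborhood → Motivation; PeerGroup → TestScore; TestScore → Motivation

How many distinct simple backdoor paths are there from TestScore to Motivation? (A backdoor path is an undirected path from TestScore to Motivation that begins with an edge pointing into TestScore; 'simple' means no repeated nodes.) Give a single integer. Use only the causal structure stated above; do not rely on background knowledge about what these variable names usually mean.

1

A backdoor path from TestScore to Motivation is any simple undirected path whose first edge points into TestScore (i.e. leaves TestScore via a parent).
Parents of TestScore: {PeerGroup}.
Enumerating:
  P1: TestScore <- PeerGroup -> Motivation
That exhausts the simple backdoor paths. Count: 1.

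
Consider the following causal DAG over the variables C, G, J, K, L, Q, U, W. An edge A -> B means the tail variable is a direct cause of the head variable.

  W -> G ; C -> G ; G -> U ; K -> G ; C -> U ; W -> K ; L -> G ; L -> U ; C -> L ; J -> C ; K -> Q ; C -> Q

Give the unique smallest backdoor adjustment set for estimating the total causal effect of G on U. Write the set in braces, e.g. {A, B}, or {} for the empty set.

{C, L}

Variables eligible for adjustment (non-descendants of G, excluding G and U): {C, J, K, L, Q, W}.
Backdoor paths from G to U:
  P1: G <- W -> K -> Q <- C -> L -> U
  P2: G <- W -> K -> Q <- C -> U
  P3: G <- C -> L -> U
  P4: G <- C -> U
  P5: G <- L <- C -> U
  P6: G <- L -> U
  P7: G <- K -> Q <- C -> L -> U
  P8: G <- K -> Q <- C -> U
The empty set is not sufficient: P3 (G <- C -> L -> U) has no collider blocking it and no conditioned non-collider, so it is open.
Try {C, L}:
  P1: blocked at collider Q (neither it nor any descendant is in the conditioning set).
  P2: blocked at collider Q (neither it nor any descendant is in the conditioning set).
  P3: blocked at fork node C ∈ conditioning set.
  P4: blocked at fork node C ∈ conditioning set.
  P5: blocked at chain node L ∈ conditioning set.
  P6: blocked at fork node L ∈ conditioning set.
  P7: blocked at collider Q (neither it nor any descendant is in the conditioning set).
  P8: blocked at collider Q (neither it nor any descendant is in the conditioning set).
{C, L} contains no descendant of G and blocks every backdoor path.
Every element of {C, L} is needed (dropping C leaves P4 open; dropping L leaves P6 open), so no proper subset is valid.
Among all size-2 subsets of the eligible variables, only {C, L} blocks every backdoor path, so it is the unique smallest valid adjustment set.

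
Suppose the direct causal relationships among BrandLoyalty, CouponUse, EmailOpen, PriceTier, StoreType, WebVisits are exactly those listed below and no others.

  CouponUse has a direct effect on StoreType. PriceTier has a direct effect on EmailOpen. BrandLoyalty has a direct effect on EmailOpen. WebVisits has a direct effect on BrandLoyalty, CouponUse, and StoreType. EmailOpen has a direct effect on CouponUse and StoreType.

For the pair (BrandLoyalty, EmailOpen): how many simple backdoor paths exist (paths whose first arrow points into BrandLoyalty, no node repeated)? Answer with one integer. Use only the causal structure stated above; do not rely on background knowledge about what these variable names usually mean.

A backdoor path from BrandLoyalty to EmailOpen is any simple undirected path whose first edge points into BrandLoyalty (i.e. leaves BrandLoyalty via a parent).
Parents of BrandLoyalty: {WebVisits}.
Enumerating:
  P1: BrandLoyalty <- WebVisits -> CouponUse <- EmailOpen
  P2: BrandLoyalty <- WebVisits -> CouponUse -> StoreType <- EmailOpen
  P3: BrandLoyalty <- WebVisits -> StoreType <- EmailOpen
  P4: BrandLoyalty <- WebVisits -> StoreType <- CouponUse <- EmailOpen
That exhausts the simple backdoor paths. Count: 4.

4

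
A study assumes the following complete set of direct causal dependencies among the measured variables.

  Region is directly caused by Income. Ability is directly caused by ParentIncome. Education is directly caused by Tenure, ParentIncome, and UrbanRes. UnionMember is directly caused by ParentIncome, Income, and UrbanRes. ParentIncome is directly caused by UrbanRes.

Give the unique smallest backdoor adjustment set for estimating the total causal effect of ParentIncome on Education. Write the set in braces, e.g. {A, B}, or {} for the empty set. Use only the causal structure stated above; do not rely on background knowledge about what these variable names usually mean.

Variables eligible for adjustment (non-descendants of ParentIncome, excluding ParentIncome and Education): {Income, Region, Tenure, UrbanRes}.
Backdoor paths from ParentIncome to Education:
  P1: ParentIncome <- UrbanRes -> Education
The empty set is not sufficient: P1 (ParentIncome <- UrbanRes -> Education) has no collider blocking it and no conditioned non-collider, so it is open.
Try {UrbanRes}:
  P1: blocked at fork node UrbanRes ∈ conditioning set.
{UrbanRes} contains no descendant of ParentIncome and blocks every backdoor path.
No other singleton works — e.g. {Income} leaves P1 open — so {UrbanRes} is the unique smallest valid adjustment set.

{UrbanRes}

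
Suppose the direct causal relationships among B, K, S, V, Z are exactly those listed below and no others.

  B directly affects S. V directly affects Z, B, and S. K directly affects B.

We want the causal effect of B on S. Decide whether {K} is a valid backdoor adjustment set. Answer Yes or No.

Backdoor paths from B to S (paths whose first edge points into B):
  P1: B <- V -> S
Condition 1 (no descendant of B in the set): holds — descendants of B are {S}; none are in {K}.
Condition 2 (every backdoor path blocked by {K}):
  P1: open — no interior node is in the conditioning set.
{K} does not satisfy the backdoor criterion.

No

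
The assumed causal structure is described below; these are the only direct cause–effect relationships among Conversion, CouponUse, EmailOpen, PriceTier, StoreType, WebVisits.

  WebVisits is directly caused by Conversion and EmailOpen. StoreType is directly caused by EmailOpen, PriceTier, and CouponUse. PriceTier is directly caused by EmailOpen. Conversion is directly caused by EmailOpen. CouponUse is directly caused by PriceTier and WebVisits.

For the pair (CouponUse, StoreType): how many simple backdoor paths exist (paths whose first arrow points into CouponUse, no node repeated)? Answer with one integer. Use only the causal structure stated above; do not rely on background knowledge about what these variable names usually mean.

6

A backdoor path from CouponUse to StoreType is any simple undirected path whose first edge points into CouponUse (i.e. leaves CouponUse via a parent).
Parents of CouponUse: {PriceTier, WebVisits}.
Enumerating:
  P1: CouponUse <- WebVisits <- EmailOpen -> PriceTier -> StoreType
  P2: CouponUse <- WebVisits <- EmailOpen -> StoreType
  P3: CouponUse <- WebVisits <- Conversion <- EmailOpen -> PriceTier -> StoreType
  P4: CouponUse <- WebVisits <- Conversion <- EmailOpen -> StoreType
  P5: CouponUse <- PriceTier <- EmailOpen -> StoreType
  P6: CouponUse <- PriceTier -> StoreType
That exhausts the simple backdoor paths. Count: 6.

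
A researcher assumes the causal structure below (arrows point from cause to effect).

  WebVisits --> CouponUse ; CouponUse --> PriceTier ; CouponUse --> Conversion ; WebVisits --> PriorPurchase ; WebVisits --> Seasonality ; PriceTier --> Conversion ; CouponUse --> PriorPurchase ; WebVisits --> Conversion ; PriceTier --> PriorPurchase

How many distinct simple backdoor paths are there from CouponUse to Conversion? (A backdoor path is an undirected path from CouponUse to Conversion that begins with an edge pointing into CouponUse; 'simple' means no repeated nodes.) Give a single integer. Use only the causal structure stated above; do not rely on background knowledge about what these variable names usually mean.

A backdoor path from CouponUse to Conversion is any simple undirected path whose first edge points into CouponUse (i.e. leaves CouponUse via a parent).
Parents of CouponUse: {WebVisits}.
Enumerating:
  P1: CouponUse <- WebVisits -> Conversion
  P2: CouponUse <- WebVisits -> PriorPurchase <- PriceTier -> Conversion
That exhausts the simple backdoor paths. Count: 2.

2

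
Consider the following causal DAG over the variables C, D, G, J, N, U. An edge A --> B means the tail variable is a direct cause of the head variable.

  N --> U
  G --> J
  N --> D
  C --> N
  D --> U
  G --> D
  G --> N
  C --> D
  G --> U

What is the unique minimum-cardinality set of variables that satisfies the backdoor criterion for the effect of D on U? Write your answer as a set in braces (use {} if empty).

{G, N}

Variables eligible for adjustment (non-descendants of D, excluding D and U): {C, G, J, N}.
Backdoor paths from D to U:
  P1: D <- C -> N <- G -> U
  P2: D <- C -> N -> U
  P3: D <- G -> N -> U
  P4: D <- G -> U
  P5: D <- N <- G -> U
  P6: D <- N -> U
The empty set is not sufficient: P2 (D <- C -> N -> U) has no collider blocking it and no conditioned non-collider, so it is open.
Try {G, N}:
  P1: blocked at fork node G ∈ conditioning set.
  P2: blocked at chain node N ∈ conditioning set.
  P3: blocked at fork node G ∈ conditioning set.
  P4: blocked at fork node G ∈ conditioning set.
  P5: blocked at chain node N ∈ conditioning set.
  P6: blocked at fork node N ∈ conditioning set.
{G, N} contains no descendant of D and blocks every backdoor path.
Every element of {G, N} is needed (dropping G leaves P1 open; dropping N leaves P2 open), so no proper subset is valid.
Among all size-2 subsets of the eligible variables, only {G, N} blocks every backdoor path, so it is the unique smallest valid adjustment set.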